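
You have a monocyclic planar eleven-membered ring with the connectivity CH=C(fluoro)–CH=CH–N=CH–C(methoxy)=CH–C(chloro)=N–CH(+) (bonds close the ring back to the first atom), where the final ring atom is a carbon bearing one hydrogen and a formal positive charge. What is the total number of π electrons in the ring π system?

The p orbitals form a continuous loop: each doubly-bonded ring atom is sp² with one p-orbital electron; each =N– nitrogen is pyridine-type (lone pair in the sp² plane, one electron in the p orbital); the carbocation has an empty p orbital. The ring is fully conjugated.
π-electron count: 5 × 2 = 10 from the double-bond units + 0 from the CH(+) atom = 10.

10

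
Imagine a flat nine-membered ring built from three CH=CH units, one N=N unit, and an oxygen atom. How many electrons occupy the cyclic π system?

All ring atoms are sp² and supply a p orbital to the ring (each doubly-bonded ring atom is sp² with one p-orbital electron; each sp² =N– keeps its lone pair in-plane and puts one electron into the π system; the oxygen donates one lone pair from its p orbital); the conjugation is uninterrupted.
π-electron count: 4 × 2 = 8 from the double-bond units + 2 from the O atom = 10.

10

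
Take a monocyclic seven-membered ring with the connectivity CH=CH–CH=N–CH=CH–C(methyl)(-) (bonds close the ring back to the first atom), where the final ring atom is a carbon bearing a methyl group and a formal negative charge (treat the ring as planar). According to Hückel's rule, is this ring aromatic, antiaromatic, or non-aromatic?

Antiaromatic

Check conjugation: the double-bond atoms are sp², each contributing one p electron; the doubly-bonded nitrogens are pyridine-type — their lone pairs lie in the ring plane, leaving one electron in the p orbital; the carbanion's lone pair occupies the p orbital — every position has a p orbital, so the cyclic π system is continuous.
π-electron count: 3 × 2 = 6 from the double-bond units + 2 from the C(methyl)(-) atom = 8.
8 is a 4n count (n = 2), so the planar conjugated ring is antiaromatic.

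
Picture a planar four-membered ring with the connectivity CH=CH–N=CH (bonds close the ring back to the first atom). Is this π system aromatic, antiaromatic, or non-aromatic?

Antiaromatic

All ring atoms are sp² and supply a p orbital to the ring (each doubly-bonded ring atom is sp² with one p-orbital electron; each sp² =N– keeps its lone pair in-plane and puts one electron into the π system); the conjugation is uninterrupted.
π-electron count: 2 × 2 = 4 from the 2 double-bond units.
4 = 4(1); a planar, fully conjugated 4n system is antiaromatic.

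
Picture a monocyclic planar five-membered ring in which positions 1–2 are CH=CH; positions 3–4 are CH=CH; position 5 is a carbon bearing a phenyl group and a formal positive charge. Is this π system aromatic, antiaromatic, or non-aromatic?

The p orbitals form a continuous loop: the double-bond atoms are sp², each contributing one p electron; the carbocation has an empty p orbital. The ring is fully conjugated.
Adding the contributions, 2 × 2 = 4 from the double-bond units + 0 from the C(phenyl)(+) atom = 4.
With 4 = 4·1 π electrons, Hückel's rule classifies the planar ring as antiaromatic.

Antiaromatic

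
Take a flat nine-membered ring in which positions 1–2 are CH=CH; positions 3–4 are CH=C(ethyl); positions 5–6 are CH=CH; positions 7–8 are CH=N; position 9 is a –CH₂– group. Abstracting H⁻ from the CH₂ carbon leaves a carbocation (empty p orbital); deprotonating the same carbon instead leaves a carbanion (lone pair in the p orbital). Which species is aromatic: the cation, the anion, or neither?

The anion

In either ion the ring is fully conjugated: every atom, including the new sp² carbon, supplies a p orbital.
Cation: 4 × 2 + 0 = 8 π electrons → 4(2), antiaromatic.
Anion: 4 × 2 + 2 = 10 π electrons → 4(2)+2, aromatic.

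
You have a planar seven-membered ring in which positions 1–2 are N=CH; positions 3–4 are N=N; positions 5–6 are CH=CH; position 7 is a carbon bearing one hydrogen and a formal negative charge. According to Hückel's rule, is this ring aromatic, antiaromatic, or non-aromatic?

Antiaromatic

All ring atoms are sp² and supply a p orbital to the ring (every atom in a ring double bond is sp² and brings one electron to the p orbital; the doubly-bonded nitrogens are pyridine-type — their lone pairs lie in the ring plane, leaving one electron in the p orbital; the carbanion's lone pair occupies the p orbital); the conjugation is uninterrupted.
Counting π electrons: 3 × 2 = 6 from the double-bond units + 2 from the CH(-) atom = 8.
With 8 = 4·2 π electrons, Hückel's rule classifies the planar ring as antiaromatic.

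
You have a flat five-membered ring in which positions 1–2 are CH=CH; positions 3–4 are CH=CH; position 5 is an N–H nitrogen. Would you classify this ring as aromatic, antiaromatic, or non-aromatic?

Aromatic

Check conjugation: each doubly-bonded ring atom is sp² with one p-orbital electron; the pyrrole-type nitrogen donates its lone pair from the p orbital — every position has a p orbital, so the cyclic π system is continuous.
Tallying contributions gives 2 × 2 = 4 from the double-bond units + 2 from the NH atom = 6.
With 6 π electrons (n = 1), the Hückel 4n+2 condition holds.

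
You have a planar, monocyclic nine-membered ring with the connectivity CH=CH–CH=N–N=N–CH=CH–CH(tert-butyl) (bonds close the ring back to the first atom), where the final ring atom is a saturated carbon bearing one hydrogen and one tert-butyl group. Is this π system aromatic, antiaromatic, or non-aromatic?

Non-aromatic

Because that saturated carbon is sp³ and has no p orbital in the ring π system at the CH(tert-butyl) position, the π system cannot extend all the way around the ring.
Broken conjugation rules out both aromaticity and antiaromaticity.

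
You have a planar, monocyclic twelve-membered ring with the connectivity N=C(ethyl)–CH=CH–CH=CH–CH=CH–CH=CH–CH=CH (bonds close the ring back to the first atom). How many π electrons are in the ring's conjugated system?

12

Every ring atom contributes a p orbital perpendicular to the ring (each doubly-bonded ring atom is sp² with one p-orbital electron; each =N– nitrogen is pyridine-type (lone pair in the sp² plane, one electron in the p orbital)), so the π system is cyclic and fully conjugated.
Adding the contributions, 6 × 2 = 12 from the 6 double-bond units.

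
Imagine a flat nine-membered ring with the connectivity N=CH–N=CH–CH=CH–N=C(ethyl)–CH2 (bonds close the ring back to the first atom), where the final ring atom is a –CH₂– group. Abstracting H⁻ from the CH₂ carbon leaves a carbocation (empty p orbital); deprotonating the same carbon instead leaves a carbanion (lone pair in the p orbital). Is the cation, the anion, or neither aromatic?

The anion

Both ions have a continuous loop of p orbitals — each ring atom is sp².
Cation: 4 × 2 + 0 = 8 π electrons → 4(2), antiaromatic.
Anion: 4 × 2 + 2 = 10 π electrons → 4(2)+2, aromatic.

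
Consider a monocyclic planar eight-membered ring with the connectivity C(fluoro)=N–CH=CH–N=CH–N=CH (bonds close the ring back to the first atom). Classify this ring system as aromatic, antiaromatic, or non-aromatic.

Every ring atom contributes a p orbital perpendicular to the ring (every atom in a ring double bond is sp² and brings one electron to the p orbital; the doubly-bonded nitrogens are pyridine-type — their lone pairs lie in the ring plane, leaving one electron in the p orbital), so the π system is cyclic and fully conjugated.
Adding the contributions, 4 × 2 = 8 from the 4 double-bond units.
8 = 4(2); a planar, fully conjugated 4n system is antiaromatic.

Antiaromatic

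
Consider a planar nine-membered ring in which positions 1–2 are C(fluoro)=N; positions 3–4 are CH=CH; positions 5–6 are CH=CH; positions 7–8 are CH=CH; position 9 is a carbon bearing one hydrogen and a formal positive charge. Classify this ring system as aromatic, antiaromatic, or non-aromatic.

All ring atoms are sp² and supply a p orbital to the ring (every atom in a ring double bond is sp² and brings one electron to the p orbital; each sp² =N– keeps its lone pair in-plane and puts one electron into the π system; the carbocation has an empty p orbital); the conjugation is uninterrupted.
Tallying contributions gives 4 × 2 = 8 from the double-bond units + 0 from the CH(+) atom = 8.
A 4n π count (8, n = 2) in a planar conjugated ring means antiaromatic.

Antiaromatic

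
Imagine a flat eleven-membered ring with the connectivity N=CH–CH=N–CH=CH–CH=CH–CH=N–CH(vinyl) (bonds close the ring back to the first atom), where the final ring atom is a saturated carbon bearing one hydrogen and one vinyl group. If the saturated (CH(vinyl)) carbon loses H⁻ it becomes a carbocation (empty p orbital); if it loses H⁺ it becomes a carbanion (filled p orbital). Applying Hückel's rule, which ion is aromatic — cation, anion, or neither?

In either ion the ring is fully conjugated: every atom, including the new sp² carbon, supplies a p orbital.
Cation: 5 × 2 + 0 = 10 π electrons → 4(2)+2, aromatic.
Anion: 5 × 2 + 2 = 12 π electrons → 4(3), antiaromatic.

The cation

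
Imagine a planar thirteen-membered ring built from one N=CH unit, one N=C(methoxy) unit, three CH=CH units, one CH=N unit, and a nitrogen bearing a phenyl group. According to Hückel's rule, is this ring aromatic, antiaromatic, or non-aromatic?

Aromatic

All ring atoms are sp² and supply a p orbital to the ring (every atom in a ring double bond is sp² and brings one electron to the p orbital; the doubly-bonded nitrogens are pyridine-type — their lone pairs lie in the ring plane, leaving one electron in the p orbital; the pyrrole-type nitrogen donates its lone pair from the p orbital); the conjugation is uninterrupted.
Tallying contributions gives 6 × 2 = 12 from the double-bond units + 2 from the N(phenyl) atom = 14.
With 14 π electrons (n = 3), the Hückel 4n+2 condition holds.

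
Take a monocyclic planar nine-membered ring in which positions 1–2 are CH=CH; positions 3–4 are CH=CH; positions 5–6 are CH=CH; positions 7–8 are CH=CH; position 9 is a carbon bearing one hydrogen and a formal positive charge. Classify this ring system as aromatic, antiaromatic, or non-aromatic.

The p orbitals form a continuous loop: every atom in a ring double bond is sp² and brings one electron to the p orbital; the carbocation has an empty p orbital. The ring is fully conjugated.
Counting π electrons: 4 × 2 = 8 from the double-bond units + 0 from the CH(+) atom = 8.
A 4n π count (8, n = 2) in a planar conjugated ring means antiaromatic.

Antiaromatic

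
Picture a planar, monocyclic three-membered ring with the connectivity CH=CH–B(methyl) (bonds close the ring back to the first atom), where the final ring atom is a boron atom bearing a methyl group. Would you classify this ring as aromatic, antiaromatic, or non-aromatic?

Aromatic

All ring atoms are sp² and supply a p orbital to the ring (each doubly-bonded ring atom is sp² with one p-orbital electron; the boron has an empty p orbital); the conjugation is uninterrupted.
Adding the contributions, 1 × 2 = 2 from the double-bond unit + 0 from the B(methyl) atom = 2.
2 = 4(0) + 2, which satisfies Hückel's 4n+2 rule.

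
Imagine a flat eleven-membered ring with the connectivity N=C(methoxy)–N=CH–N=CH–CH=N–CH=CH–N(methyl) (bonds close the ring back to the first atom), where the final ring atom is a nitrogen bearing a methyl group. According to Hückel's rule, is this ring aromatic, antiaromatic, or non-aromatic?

Antiaromatic

Check conjugation: every atom in a ring double bond is sp² and brings one electron to the p orbital; the doubly-bonded nitrogens are pyridine-type — their lone pairs lie in the ring plane, leaving one electron in the p orbital; the pyrrole-type nitrogen donates its lone pair from the p orbital — every position has a p orbital, so the cyclic π system is continuous.
Counting π electrons: 5 × 2 = 10 from the double-bond units + 2 from the N(methyl) atom = 12.
A 4n π count (12, n = 3) in a planar conjugated ring means antiaromatic.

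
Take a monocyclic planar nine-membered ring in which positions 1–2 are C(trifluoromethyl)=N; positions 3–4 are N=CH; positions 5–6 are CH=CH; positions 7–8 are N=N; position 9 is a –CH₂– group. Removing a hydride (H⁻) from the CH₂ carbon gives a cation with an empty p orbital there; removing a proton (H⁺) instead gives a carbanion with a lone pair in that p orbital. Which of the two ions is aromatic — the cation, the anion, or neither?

The anion

In either ion the ring is fully conjugated: every atom, including the new sp² carbon, supplies a p orbital.
Cation: 4 × 2 + 0 = 8 π electrons → 4(2), antiaromatic.
Anion: 4 × 2 + 2 = 10 π electrons → 4(2)+2, aromatic.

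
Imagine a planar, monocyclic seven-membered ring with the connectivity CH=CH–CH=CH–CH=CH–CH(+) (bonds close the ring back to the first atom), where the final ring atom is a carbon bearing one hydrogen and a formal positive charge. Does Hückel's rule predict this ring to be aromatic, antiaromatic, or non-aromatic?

Aromatic

Check conjugation: each doubly-bonded ring atom is sp² with one p-orbital electron; the carbocation has an empty p orbital — every position has a p orbital, so the cyclic π system is continuous.
Counting π electrons: 3 × 2 = 6 from the double-bond units + 0 from the CH(+) atom = 6.
With 6 π electrons (n = 1), the Hückel 4n+2 condition holds.
This is the tropylium cation.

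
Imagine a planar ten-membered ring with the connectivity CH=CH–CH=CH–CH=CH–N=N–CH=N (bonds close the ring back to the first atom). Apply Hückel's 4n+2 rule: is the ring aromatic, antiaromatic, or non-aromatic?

Check conjugation: each doubly-bonded ring atom is sp² with one p-orbital electron; each sp² =N– keeps its lone pair in-plane and puts one electron into the π system — every position has a p orbital, so the cyclic π system is continuous.
Adding the contributions, 5 × 2 = 10 from the 5 double-bond units.
With 10 π electrons (n = 2), the Hückel 4n+2 condition holds.

Aromatic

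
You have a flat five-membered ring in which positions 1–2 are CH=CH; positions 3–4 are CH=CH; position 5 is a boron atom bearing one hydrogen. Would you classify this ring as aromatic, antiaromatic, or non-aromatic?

Every ring atom contributes a p orbital perpendicular to the ring (each doubly-bonded ring atom is sp² with one p-orbital electron; the boron has an empty p orbital), so the π system is cyclic and fully conjugated.
Adding the contributions, 2 × 2 = 4 from the double-bond units + 0 from the BH atom = 4.
A 4n π count (4, n = 1) in a planar conjugated ring means antiaromatic.

Antiaromatic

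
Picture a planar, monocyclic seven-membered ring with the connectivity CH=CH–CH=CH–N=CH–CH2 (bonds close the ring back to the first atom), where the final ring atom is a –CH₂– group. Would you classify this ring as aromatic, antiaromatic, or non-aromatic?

The CH2 carbon is saturated: the tetrahedral CH₂ carbon is sp³ and has no p orbital in the ring π system. Conjugation is not continuous around the ring.
A ring that is not fully conjugated cannot be aromatic or antiaromatic regardless of its π-electron count.

Non-aromatic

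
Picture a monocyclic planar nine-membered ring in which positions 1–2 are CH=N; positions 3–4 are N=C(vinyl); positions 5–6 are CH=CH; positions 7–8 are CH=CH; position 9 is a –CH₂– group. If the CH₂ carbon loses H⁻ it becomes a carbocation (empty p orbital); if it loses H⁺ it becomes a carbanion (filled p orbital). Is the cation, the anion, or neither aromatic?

Once that carbon is sp², every ring atom has a p orbital and both ions are fully conjugated.
Cation: 4 × 2 + 0 = 8 π electrons → 4(2), antiaromatic.
Anion: 4 × 2 + 2 = 10 π electrons → 4(2)+2, aromatic.

The anion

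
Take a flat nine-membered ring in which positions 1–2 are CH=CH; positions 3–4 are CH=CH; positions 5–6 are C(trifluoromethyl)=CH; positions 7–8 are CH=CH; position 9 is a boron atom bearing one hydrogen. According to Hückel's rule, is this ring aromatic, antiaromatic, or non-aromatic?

Antiaromatic

Every ring atom contributes a p orbital perpendicular to the ring (each doubly-bonded ring atom is sp² with one p-orbital electron; the boron has an empty p orbital), so the π system is cyclic and fully conjugated.
π-electron count: 4 × 2 = 8 from the double-bond units + 0 from the BH atom = 8.
8 = 4(2); a planar, fully conjugated 4n system is antiaromatic.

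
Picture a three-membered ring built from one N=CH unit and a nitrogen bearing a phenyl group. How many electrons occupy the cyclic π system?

4

All ring atoms are sp² and supply a p orbital to the ring (each doubly-bonded ring atom is sp² with one p-orbital electron; the doubly-bonded nitrogens are pyridine-type — their lone pairs lie in the ring plane, leaving one electron in the p orbital; the pyrrole-type nitrogen donates its lone pair from the p orbital); the conjugation is uninterrupted.
Adding the contributions, 1 × 2 = 2 from the double-bond unit + 2 from the N(phenyl) atom = 4.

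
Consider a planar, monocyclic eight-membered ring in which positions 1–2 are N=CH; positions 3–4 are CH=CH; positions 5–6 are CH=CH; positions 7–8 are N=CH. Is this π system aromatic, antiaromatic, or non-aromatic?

The p orbitals form a continuous loop: each doubly-bonded ring atom is sp² with one p-orbital electron; each sp² =N– keeps its lone pair in-plane and puts one electron into the π system. The ring is fully conjugated.
Adding the contributions, 4 × 2 = 8 from the 4 double-bond units.
With 8 = 4·2 π electrons, Hückel's rule classifies the planar ring as antiaromatic.

Antiaromatic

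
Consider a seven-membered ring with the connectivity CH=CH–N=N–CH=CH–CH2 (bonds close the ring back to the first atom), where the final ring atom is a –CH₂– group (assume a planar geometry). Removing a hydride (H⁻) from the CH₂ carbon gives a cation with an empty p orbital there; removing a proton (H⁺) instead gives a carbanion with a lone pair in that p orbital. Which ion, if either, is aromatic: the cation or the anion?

The cation

Both ions have a continuous loop of p orbitals — each ring atom is sp².
Cation: 3 × 2 + 0 = 6 π electrons → 4(1)+2, aromatic.
Anion: 3 × 2 + 2 = 8 π electrons → 4(2), antiaromatic.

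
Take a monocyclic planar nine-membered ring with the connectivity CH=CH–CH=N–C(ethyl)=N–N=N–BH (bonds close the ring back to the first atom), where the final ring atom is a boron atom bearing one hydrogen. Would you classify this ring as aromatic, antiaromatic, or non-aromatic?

Check conjugation: each doubly-bonded ring atom is sp² with one p-orbital electron; each =N– nitrogen is pyridine-type (lone pair in the sp² plane, one electron in the p orbital); the boron has an empty p orbital — every position has a p orbital, so the cyclic π system is continuous.
Tallying contributions gives 4 × 2 = 8 from the double-bond units + 0 from the BH atom = 8.
With 8 = 4·2 π electrons, Hückel's rule classifies the planar ring as antiaromatic.

Antiaromatic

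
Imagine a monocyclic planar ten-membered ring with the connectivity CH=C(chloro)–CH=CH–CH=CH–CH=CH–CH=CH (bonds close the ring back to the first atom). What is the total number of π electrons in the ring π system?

10

Every ring atom contributes a p orbital perpendicular to the ring (every atom in a ring double bond is sp² and brings one electron to the p orbital), so the π system is cyclic and fully conjugated.
Adding the contributions, 5 × 2 = 10 from the 5 double-bond units.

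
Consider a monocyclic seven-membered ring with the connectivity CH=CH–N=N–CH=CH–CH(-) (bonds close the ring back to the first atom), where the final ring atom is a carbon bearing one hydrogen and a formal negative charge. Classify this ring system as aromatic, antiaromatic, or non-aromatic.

Antiaromatic

Check conjugation: the double-bond atoms are sp², each contributing one p electron; each sp² =N– keeps its lone pair in-plane and puts one electron into the π system; the carbanion's lone pair occupies the p orbital — every position has a p orbital, so the cyclic π system is continuous.
Counting π electrons: 3 × 2 = 6 from the double-bond units + 2 from the CH(-) atom = 8.
With 8 = 4·2 π electrons, Hückel's rule classifies the planar ring as antiaromatic.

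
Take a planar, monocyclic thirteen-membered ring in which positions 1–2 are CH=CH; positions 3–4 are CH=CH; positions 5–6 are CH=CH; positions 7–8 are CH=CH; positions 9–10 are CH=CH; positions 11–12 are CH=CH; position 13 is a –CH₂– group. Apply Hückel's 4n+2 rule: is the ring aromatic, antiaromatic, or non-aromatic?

Non-aromatic

The CH2 carbon is saturated: the tetrahedral CH₂ carbon is sp³ and has no p orbital in the ring π system. Conjugation is not continuous around the ring.
Without a continuous loop of overlapping p orbitals the Hückel electron count never comes into play.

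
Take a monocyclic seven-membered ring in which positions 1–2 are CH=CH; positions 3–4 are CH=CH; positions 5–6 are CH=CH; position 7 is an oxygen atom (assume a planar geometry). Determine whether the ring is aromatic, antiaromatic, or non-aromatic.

All ring atoms are sp² and supply a p orbital to the ring (each doubly-bonded ring atom is sp² with one p-orbital electron; the oxygen donates one lone pair from its p orbital); the conjugation is uninterrupted.
Tallying contributions gives 3 × 2 = 6 from the double-bond units + 2 from the O atom = 8.
8 = 4(2); a planar, fully conjugated 4n system is antiaromatic.

Antiaromatic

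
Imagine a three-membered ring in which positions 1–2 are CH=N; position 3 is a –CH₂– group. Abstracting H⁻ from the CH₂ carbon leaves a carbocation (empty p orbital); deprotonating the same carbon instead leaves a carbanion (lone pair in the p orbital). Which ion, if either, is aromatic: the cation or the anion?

Once that carbon is sp², every ring atom has a p orbital and both ions are fully conjugated.
Cation: 1 × 2 + 0 = 2 π electrons → 4(0)+2, aromatic.
Anion: 1 × 2 + 2 = 4 π electrons → 4(1), antiaromatic.

The cation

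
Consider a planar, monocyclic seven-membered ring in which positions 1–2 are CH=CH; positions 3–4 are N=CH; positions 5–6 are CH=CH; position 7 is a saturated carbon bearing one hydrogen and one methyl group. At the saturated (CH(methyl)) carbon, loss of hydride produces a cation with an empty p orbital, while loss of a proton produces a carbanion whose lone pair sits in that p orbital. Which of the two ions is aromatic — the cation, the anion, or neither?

The cation

Both ions have a continuous loop of p orbitals — each ring atom is sp².
Cation: 3 × 2 + 0 = 6 π electrons → 4(1)+2, aromatic.
Anion: 3 × 2 + 2 = 8 π electrons → 4(2), antiaromatic.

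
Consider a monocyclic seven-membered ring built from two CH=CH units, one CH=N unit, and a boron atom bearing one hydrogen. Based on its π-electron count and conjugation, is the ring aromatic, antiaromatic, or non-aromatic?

Aromatic

The p orbitals form a continuous loop: every atom in a ring double bond is sp² and brings one electron to the p orbital; the doubly-bonded nitrogens are pyridine-type — their lone pairs lie in the ring plane, leaving one electron in the p orbital; the boron has an empty p orbital. The ring is fully conjugated.
Tallying contributions gives 3 × 2 = 6 from the double-bond units + 0 from the BH atom = 6.
6 = 4(1) + 2, which satisfies Hückel's 4n+2 rule.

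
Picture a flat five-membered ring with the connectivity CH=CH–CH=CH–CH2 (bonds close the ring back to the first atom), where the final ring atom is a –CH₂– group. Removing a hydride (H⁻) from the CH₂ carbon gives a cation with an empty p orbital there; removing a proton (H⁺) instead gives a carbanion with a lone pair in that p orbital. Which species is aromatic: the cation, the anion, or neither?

The anion

Both ions have a continuous loop of p orbitals — each ring atom is sp².
Cation: 2 × 2 + 0 = 4 π electrons → 4(1), antiaromatic.
Anion: 2 × 2 + 2 = 6 π electrons → 4(1)+2, aromatic.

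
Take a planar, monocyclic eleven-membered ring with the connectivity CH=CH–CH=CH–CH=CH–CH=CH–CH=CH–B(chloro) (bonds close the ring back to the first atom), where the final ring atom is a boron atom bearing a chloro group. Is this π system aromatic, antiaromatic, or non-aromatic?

Aromatic

All ring atoms are sp² and supply a p orbital to the ring (the double-bond atoms are sp², each contributing one p electron; the boron has an empty p orbital); the conjugation is uninterrupted.
Tallying contributions gives 5 × 2 = 10 from the double-bond units + 0 from the B(chloro) atom = 10.
10 = 4(2) + 2, which satisfies Hückel's 4n+2 rule.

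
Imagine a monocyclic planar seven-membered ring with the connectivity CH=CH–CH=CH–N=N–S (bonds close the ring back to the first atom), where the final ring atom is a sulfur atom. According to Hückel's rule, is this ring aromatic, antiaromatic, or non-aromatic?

The p orbitals form a continuous loop: every atom in a ring double bond is sp² and brings one electron to the p orbital; the doubly-bonded nitrogens are pyridine-type — their lone pairs lie in the ring plane, leaving one electron in the p orbital; the sulfur donates one lone pair from its p orbital. The ring is fully conjugated.
π-electron count: 3 × 2 = 6 from the double-bond units + 2 from the S atom = 8.
A 4n π count (8, n = 2) in a planar conjugated ring means antiaromatic.

Antiaromatic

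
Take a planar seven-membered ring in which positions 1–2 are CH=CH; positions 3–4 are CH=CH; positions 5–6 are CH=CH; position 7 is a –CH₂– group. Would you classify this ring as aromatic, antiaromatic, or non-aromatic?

Non-aromatic

Because the tetrahedral CH₂ carbon is sp³ and has no p orbital in the ring π system at the CH2 position, the π system cannot extend all the way around the ring.
Without a continuous loop of overlapping p orbitals the Hückel electron count never comes into play.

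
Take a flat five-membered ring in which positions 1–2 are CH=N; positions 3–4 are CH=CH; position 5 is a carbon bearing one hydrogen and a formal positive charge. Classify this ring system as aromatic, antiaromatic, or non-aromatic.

Antiaromatic

The p orbitals form a continuous loop: the double-bond atoms are sp², each contributing one p electron; the doubly-bonded nitrogens are pyridine-type — their lone pairs lie in the ring plane, leaving one electron in the p orbital; the carbocation has an empty p orbital. The ring is fully conjugated.
π-electron count: 2 × 2 = 4 from the double-bond units + 0 from the CH(+) atom = 4.
A 4n π count (4, n = 1) in a planar conjugated ring means antiaromatic.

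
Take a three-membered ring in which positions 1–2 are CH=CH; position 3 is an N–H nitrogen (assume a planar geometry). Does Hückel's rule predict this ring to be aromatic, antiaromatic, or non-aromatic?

Antiaromatic

The p orbitals form a continuous loop: each doubly-bonded ring atom is sp² with one p-orbital electron; the pyrrole-type nitrogen donates its lone pair from the p orbital. The ring is fully conjugated.
π-electron count: 1 × 2 = 2 from the double-bond unit + 2 from the NH atom = 4.
4 = 4(1); a planar, fully conjugated 4n system is antiaromatic.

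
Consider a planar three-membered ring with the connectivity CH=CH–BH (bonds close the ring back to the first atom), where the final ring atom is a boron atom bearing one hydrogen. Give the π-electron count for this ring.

2

The p orbitals form a continuous loop: every atom in a ring double bond is sp² and brings one electron to the p orbital; the boron has an empty p orbital. The ring is fully conjugated.
Tallying contributions gives 1 × 2 = 2 from the double-bond unit + 0 from the BH atom = 2.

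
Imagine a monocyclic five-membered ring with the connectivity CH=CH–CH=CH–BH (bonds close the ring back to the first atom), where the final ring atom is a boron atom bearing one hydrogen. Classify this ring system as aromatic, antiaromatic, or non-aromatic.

Antiaromatic

All ring atoms are sp² and supply a p orbital to the ring (each doubly-bonded ring atom is sp² with one p-orbital electron; the boron has an empty p orbital); the conjugation is uninterrupted.
Adding the contributions, 2 × 2 = 4 from the double-bond units + 0 from the BH atom = 4.
With 4 = 4·1 π electrons, Hückel's rule classifies the planar ring as antiaromatic.
(This ring is borole.)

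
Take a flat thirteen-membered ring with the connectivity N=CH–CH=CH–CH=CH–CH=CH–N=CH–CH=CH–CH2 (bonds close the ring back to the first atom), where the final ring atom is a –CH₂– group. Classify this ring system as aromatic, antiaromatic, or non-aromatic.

The CH2 carbon is saturated: the tetrahedral CH₂ carbon is sp³ and has no p orbital in the ring π system. Conjugation is not continuous around the ring.
Broken conjugation rules out both aromaticity and antiaromaticity.

Non-aromatic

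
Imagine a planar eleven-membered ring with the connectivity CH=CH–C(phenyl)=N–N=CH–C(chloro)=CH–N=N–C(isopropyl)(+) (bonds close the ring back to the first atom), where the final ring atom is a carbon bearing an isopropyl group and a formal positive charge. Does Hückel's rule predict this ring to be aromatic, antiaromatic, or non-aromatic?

Aromatic

The p orbitals form a continuous loop: the double-bond atoms are sp², each contributing one p electron; the doubly-bonded nitrogens are pyridine-type — their lone pairs lie in the ring plane, leaving one electron in the p orbital; the carbocation has an empty p orbital. The ring is fully conjugated.
π-electron count: 5 × 2 = 10 from the double-bond units + 0 from the C(isopropyl)(+) atom = 10.
10 = 4(2) + 2, which satisfies Hückel's 4n+2 rule.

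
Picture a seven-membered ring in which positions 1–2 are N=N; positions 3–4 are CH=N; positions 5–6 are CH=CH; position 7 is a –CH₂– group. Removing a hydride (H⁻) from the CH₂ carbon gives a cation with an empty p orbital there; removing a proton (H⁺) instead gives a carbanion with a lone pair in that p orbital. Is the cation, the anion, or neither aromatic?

In both ions every ring atom is sp² and contributes a p orbital, so both rings are fully conjugated.
Cation: 3 × 2 + 0 = 6 π electrons → 4(1)+2, aromatic.
Anion: 3 × 2 + 2 = 8 π electrons → 4(2), antiaromatic.

The cation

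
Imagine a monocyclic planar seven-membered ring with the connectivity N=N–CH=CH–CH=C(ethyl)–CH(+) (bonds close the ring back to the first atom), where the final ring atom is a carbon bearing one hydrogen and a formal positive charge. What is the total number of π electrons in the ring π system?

6

Check conjugation: each doubly-bonded ring atom is sp² with one p-orbital electron; each sp² =N– keeps its lone pair in-plane and puts one electron into the π system; the carbocation has an empty p orbital — every position has a p orbital, so the cyclic π system is continuous.
Counting π electrons: 3 × 2 = 6 from the double-bond units + 0 from the CH(+) atom = 6.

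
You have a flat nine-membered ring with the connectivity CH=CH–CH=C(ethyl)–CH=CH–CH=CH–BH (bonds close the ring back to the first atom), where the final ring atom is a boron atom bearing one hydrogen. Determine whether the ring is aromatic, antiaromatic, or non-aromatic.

Antiaromatic

Check conjugation: every atom in a ring double bond is sp² and brings one electron to the p orbital; the boron has an empty p orbital — every position has a p orbital, so the cyclic π system is continuous.
Counting π electrons: 4 × 2 = 8 from the double-bond units + 0 from the BH atom = 8.
With 8 = 4·2 π electrons, Hückel's rule classifies the planar ring as antiaromatic.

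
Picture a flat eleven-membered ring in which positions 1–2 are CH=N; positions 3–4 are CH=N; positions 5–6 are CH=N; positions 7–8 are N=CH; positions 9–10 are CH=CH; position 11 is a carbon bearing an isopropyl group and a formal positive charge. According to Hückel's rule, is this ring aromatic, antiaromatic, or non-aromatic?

All ring atoms are sp² and supply a p orbital to the ring (each doubly-bonded ring atom is sp² with one p-orbital electron; the doubly-bonded nitrogens are pyridine-type — their lone pairs lie in the ring plane, leaving one electron in the p orbital; the carbocation has an empty p orbital); the conjugation is uninterrupted.
Tallying contributions gives 5 × 2 = 10 from the double-bond units + 0 from the C(isopropyl)(+) atom = 10.
10 = 4(2) + 2, which satisfies Hückel's 4n+2 rule.

Aromatic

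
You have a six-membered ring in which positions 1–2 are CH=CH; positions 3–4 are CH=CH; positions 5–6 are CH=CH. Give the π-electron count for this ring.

Every ring atom contributes a p orbital perpendicular to the ring (the double-bond atoms are sp², each contributing one p electron), so the π system is cyclic and fully conjugated.
Adding the contributions, 3 × 2 = 6 from the 3 double-bond units.
(The species described is benzene.)

6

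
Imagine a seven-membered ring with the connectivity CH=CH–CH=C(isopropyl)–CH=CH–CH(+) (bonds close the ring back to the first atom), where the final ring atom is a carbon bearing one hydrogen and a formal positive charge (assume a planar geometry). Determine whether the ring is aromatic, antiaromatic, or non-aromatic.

Aromatic

Check conjugation: every atom in a ring double bond is sp² and brings one electron to the p orbital; the carbocation has an empty p orbital — every position has a p orbital, so the cyclic π system is continuous.
Adding the contributions, 3 × 2 = 6 from the double-bond units + 0 from the CH(+) atom = 6.
Since 6 = 4·1 + 2, the ring meets the 4n+2 criterion.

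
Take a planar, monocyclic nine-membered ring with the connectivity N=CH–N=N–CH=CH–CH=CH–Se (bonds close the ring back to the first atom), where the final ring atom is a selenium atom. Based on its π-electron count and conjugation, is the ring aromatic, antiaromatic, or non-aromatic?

Aromatic

All ring atoms are sp² and supply a p orbital to the ring (every atom in a ring double bond is sp² and brings one electron to the p orbital; each sp² =N– keeps its lone pair in-plane and puts one electron into the π system; the selenium donates one lone pair from its p orbital); the conjugation is uninterrupted.
Tallying contributions gives 4 × 2 = 8 from the double-bond units + 2 from the Se atom = 10.
10 = 4(2) + 2, which satisfies Hückel's 4n+2 rule.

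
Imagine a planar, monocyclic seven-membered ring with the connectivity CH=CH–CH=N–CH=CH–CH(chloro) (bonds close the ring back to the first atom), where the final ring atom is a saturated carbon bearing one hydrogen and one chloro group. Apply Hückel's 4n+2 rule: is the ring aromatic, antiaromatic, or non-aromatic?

Because that saturated carbon is sp³ and has no p orbital in the ring π system at the CH(chloro) position, the π system cannot extend all the way around the ring.
A ring that is not fully conjugated cannot be aromatic or antiaromatic regardless of its π-electron count.

Non-aromatic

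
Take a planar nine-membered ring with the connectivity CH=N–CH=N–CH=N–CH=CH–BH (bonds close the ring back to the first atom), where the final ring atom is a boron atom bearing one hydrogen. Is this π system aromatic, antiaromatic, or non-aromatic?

Check conjugation: the double-bond atoms are sp², each contributing one p electron; each sp² =N– keeps its lone pair in-plane and puts one electron into the π system; the boron has an empty p orbital — every position has a p orbital, so the cyclic π system is continuous.
Counting π electrons: 4 × 2 = 8 from the double-bond units + 0 from the BH atom = 8.
8 is a 4n count (n = 2), so the planar conjugated ring is antiaromatic.

Antiaromatic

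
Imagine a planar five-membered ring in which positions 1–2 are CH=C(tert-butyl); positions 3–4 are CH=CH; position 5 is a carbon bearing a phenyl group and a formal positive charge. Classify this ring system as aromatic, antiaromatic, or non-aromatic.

The p orbitals form a continuous loop: every atom in a ring double bond is sp² and brings one electron to the p orbital; the carbocation has an empty p orbital. The ring is fully conjugated.
Counting π electrons: 2 × 2 = 4 from the double-bond units + 0 from the C(phenyl)(+) atom = 4.
A 4n π count (4, n = 1) in a planar conjugated ring means antiaromatic.

Antiaromatic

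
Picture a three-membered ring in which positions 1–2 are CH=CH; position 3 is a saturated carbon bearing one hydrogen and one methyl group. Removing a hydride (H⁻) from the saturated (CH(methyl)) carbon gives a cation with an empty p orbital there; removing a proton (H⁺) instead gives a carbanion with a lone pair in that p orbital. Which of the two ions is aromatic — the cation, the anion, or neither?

The cation

Both ions have a continuous loop of p orbitals — each ring atom is sp².
Cation: 1 × 2 + 0 = 2 π electrons → 4(0)+2, aromatic.
Anion: 1 × 2 + 2 = 4 π electrons → 4(1), antiaromatic.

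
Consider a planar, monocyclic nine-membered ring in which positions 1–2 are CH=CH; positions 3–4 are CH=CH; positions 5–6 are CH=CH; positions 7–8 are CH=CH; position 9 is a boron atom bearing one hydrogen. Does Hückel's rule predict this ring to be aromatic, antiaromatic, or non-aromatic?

Antiaromatic

The p orbitals form a continuous loop: the double-bond atoms are sp², each contributing one p electron; the boron has an empty p orbital. The ring is fully conjugated.
π-electron count: 4 × 2 = 8 from the double-bond units + 0 from the BH atom = 8.
A 4n π count (8, n = 2) in a planar conjugated ring means antiaromatic.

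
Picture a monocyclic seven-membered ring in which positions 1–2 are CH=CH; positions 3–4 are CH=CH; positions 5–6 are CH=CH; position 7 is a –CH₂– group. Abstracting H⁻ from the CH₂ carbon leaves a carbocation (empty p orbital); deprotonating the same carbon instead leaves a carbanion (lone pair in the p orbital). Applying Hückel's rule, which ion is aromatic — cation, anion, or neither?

Both ions have a continuous loop of p orbitals — each ring atom is sp².
Cation: 3 × 2 + 0 = 6 π electrons → 4(1)+2, aromatic.
Anion: 3 × 2 + 2 = 8 π electrons → 4(2), antiaromatic.

The cation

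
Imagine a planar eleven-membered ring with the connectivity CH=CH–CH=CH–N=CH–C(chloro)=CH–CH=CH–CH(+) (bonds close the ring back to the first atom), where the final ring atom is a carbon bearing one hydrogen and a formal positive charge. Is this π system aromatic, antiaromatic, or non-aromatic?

Aromatic

Check conjugation: the double-bond atoms are sp², each contributing one p electron; each sp² =N– keeps its lone pair in-plane and puts one electron into the π system; the carbocation has an empty p orbital — every position has a p orbital, so the cyclic π system is continuous.
Adding the contributions, 5 × 2 = 10 from the double-bond units + 0 from the CH(+) atom = 10.
Since 10 = 4·2 + 2, the ring meets the 4n+2 criterion.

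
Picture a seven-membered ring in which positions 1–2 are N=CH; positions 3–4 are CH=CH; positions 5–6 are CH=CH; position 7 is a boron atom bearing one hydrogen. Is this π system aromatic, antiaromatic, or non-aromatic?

The p orbitals form a continuous loop: every atom in a ring double bond is sp² and brings one electron to the p orbital; the doubly-bonded nitrogens are pyridine-type — their lone pairs lie in the ring plane, leaving one electron in the p orbital; the boron has an empty p orbital. The ring is fully conjugated.
Adding the contributions, 3 × 2 = 6 from the double-bond units + 0 from the BH atom = 6.
6 = 4(1) + 2, which satisfies Hückel's 4n+2 rule.

Aromatic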